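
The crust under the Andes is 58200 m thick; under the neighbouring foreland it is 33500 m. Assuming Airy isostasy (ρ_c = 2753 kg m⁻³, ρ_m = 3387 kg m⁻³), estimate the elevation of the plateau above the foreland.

Excess crust Δ = 58200 m − 33500 m = 24700 m, split between elevation h and root r with h + r = Δ.
Airy balance ρ_c h = (ρ_m − ρ_c) r gives r = h ρ_c/(ρ_m − ρ_c), so h (1 + ρ_c/(ρ_m − ρ_c)) = Δ, i.e. h = Δ (ρ_m − ρ_c)/ρ_m.
h = 24700 m × 634/3387 = 4620 m.

4620 m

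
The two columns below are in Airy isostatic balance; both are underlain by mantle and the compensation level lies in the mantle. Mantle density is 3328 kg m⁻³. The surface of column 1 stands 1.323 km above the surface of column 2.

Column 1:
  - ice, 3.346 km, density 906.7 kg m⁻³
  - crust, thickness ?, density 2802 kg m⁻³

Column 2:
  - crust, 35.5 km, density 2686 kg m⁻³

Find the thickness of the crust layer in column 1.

Take the compensation level at the base of the deeper column (depth z_c below the surface of column 1) and equate Σ ρ_i t_i down to z_c; mantle fills any gap and the z_c terms cancel.
Column 1: 3.346×906.7 + x×2802 + (z_c − 3.346 − x)×3328
Column 2: 1.323×0 + 35.5×2686 + (z_c − 1.323 − 35.5)×3328
The z_c×3328 term appears on both sides and cancels. Collect the known terms of each column as K = Σ(ρt)_known − 3328 × (depth of known layers): K_1 = 3033.8182 − 3328×3.346 = −8101.6698; K_2 = 95353 − 3328×(1.323 + 35.5) = −27193.944.
Balance: K_1 − x×(3328 − 2802) = K_2, so x = (K_1 − K_2)/(3328 − 2802) = 19092.3/526 = 36.3 km.

36.3 km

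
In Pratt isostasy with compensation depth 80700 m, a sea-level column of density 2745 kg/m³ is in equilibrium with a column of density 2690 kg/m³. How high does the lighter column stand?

ρ_ref D = ρ (D + h) → h = D (ρ_ref − ρ)/ρ.
h = 80700 m × (2745 − 2690)/2690 = 1650 m.

1650 m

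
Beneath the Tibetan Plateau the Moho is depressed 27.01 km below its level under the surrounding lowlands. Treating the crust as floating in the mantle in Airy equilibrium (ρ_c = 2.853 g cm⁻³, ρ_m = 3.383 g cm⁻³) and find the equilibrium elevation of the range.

5.02 km

In Airy isostatic equilibrium: ρ_c h = (ρ_m − ρ_c) r.
h = r (ρ_m − ρ_c) / ρ_c = 27.01 km × (3.383 − 2.853) / 2.853 = 5.02 km.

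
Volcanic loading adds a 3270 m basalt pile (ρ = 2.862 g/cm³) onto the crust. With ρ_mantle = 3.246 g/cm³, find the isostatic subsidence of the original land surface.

Subaerial loading: s = t ρ_load / ρ_m.
s = 3270 m × 2.862/3.246 = 2880 m.

2880 m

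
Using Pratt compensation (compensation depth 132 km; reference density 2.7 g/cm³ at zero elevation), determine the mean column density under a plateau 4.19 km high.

2.62 g/cm³

Pratt balance: ρ_ref D = ρ (D + h).
ρ = ρ_ref D/(D + h) = 2.7 × 132 km/(132 km + 4.19 km) = 2.62 g/cm³.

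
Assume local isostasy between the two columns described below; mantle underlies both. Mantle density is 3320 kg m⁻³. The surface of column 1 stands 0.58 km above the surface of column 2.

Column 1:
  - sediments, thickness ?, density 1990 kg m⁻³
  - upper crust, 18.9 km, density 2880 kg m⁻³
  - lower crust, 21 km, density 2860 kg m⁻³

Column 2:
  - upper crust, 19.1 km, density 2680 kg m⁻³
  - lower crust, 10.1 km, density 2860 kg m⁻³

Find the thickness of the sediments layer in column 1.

Take the compensation level at the base of the deeper column (depth z_c below the surface of column 1) and equate Σ ρ_i t_i down to z_c; mantle fills any gap and the z_c terms cancel.
Column 1: x×1990 + 18.9×2880 + 21×2860 + (z_c − 39.9 − x)×3320
Column 2: 0.58×0 + 19.1×2680 + 10.1×2860 + (z_c − 0.58 − 29.2)×3320
The z_c×3320 term appears on both sides and cancels. Collect the known terms of each column as K = Σ(ρt)_known − 3320 × (depth of known layers): K_1 = 114492 − 3320×39.9 = −17976; K_2 = 80074 − 3320×(0.58 + 29.2) = −18795.6.
Balance: K_1 − x×(3320 − 1990) = K_2, so x = (K_1 − K_2)/(3320 − 1990) = 819.6/1330 = 0.616 km.

0.616 km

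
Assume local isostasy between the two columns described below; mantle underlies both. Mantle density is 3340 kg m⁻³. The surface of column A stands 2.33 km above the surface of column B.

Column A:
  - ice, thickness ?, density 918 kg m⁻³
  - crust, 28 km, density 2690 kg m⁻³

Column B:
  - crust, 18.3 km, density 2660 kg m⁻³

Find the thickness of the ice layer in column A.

Take the compensation level at the base of the deeper column (depth z_c below the surface of column A) and equate Σ ρ_i t_i down to z_c; mantle fills any gap and the z_c terms cancel.
Column A: x×918 + 28×2690 + (z_c − 28 − x)×3340
Column B: 2.33×0 + 18.3×2660 + (z_c − 2.33 − 18.3)×3340
The z_c×3340 term appears on both sides and cancels. Collect the known terms of each column as K = Σ(ρt)_known − 3340 × (depth of known layers): K_A = 75320 − 3340×28 = −18200; K_B = 48678 − 3340×(2.33 + 18.3) = −20226.2.
Balance: K_A − x×(3340 − 918) = K_B, so x = (K_A − K_B)/(3340 − 918) = 2026.2/2422 = 0.837 km.

0.837 km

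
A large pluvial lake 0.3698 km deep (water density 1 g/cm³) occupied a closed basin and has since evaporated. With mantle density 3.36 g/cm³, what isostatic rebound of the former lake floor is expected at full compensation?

0.11 km

u = d ρ_w/ρ_m = 0.3698 km × 1/3.36 = 0.11 km.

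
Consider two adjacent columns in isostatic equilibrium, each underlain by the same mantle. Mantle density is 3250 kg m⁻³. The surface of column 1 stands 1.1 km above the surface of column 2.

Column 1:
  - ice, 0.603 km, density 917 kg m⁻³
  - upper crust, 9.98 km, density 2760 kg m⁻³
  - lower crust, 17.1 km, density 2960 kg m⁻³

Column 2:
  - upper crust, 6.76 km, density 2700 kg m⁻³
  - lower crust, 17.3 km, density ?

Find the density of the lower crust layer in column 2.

3020 kg m⁻³

Take the compensation level at the base of the deeper column (depth z_c below the surface of column 1) and equate Σ ρ_i t_i down to z_c; mantle fills any gap and the z_c terms cancel.
Column 1: 0.603×917 + 9.98×2760 + 17.1×2960 + (z_c − 27.683)×3250
Column 2: 1.1×0 + 6.76×2700 + 17.3×ρ + (z_c − 1.1 − 24.06)×3250
The z_c×3250 term appears on both sides and cancels. Collect the known terms of each column as K = Σ(ρt)_known − 3250 × (depth of known layers): K_1 = 78713.751 − 3250×27.683 = −11255.999; K_2 = 18252 − 3250×(1.1 + 24.06) = −63518.
Balance: K_1 = K_2 + 17.3×ρ, so ρ = (K_1 − K_2)/17.3 = 52262/17.3 = 3020 kg m⁻³.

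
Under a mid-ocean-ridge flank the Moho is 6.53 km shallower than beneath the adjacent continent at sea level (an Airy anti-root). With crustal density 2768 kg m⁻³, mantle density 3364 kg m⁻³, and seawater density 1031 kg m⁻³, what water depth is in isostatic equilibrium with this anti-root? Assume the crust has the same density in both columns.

Replacing a thickness d of crust by seawater at the top must be balanced by replacing crust with mantle at the base: d (ρ_c − ρ_w) = a (ρ_m − ρ_c).
d = a (ρ_m − ρ_c)/(ρ_c − ρ_w) = 6.53 km × 596/1737 = 2.24 km.

2.24 km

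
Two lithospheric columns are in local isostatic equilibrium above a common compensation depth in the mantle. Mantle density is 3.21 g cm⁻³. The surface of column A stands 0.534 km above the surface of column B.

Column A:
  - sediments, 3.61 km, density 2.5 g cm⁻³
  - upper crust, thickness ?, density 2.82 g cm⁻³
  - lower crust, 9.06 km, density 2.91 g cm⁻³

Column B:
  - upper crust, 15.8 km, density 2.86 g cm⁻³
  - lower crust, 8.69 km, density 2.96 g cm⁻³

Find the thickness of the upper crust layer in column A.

10.6 km

Take the compensation level at the base of the deeper column (depth z_c below the surface of column A) and equate Σ ρ_i t_i down to z_c; mantle fills any gap and the z_c terms cancel.
Column A: 3.61×2.5 + x×2.82 + 9.06×2.91 + (z_c − 12.67 − x)×3.21
Column B: 0.534×0 + 15.8×2.86 + 8.69×2.96 + (z_c − 0.534 − 24.49)×3.21
The z_c×3.21 term appears on both sides and cancels. Collect the known terms of each column as K = Σ(ρt)_known − 3.21 × (depth of known layers): K_A = 35.3896 − 3.21×12.67 = −5.2811; K_B = 70.9104 − 3.21×(0.534 + 24.49) = −9.41664.
Balance: K_A − x×(3.21 − 2.82) = K_B, so x = (K_A − K_B)/(3.21 − 2.82) = 4.13554/0.39 = 10.6 km.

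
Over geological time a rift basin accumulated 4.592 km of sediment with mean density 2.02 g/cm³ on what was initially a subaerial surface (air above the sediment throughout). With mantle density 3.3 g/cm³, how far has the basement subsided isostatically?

2.81 km

Subaerial load: s = t ρ_sed / ρ_m = 4.592 km × 2.02/3.3 = 2.81 km.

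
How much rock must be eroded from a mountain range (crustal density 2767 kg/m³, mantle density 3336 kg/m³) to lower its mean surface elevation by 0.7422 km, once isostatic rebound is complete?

4.35 km

Net drop Δ = e − u = e − e ρ_c/ρ_m = e (ρ_m − ρ_c)/ρ_m.
e = Δ ρ_m/(ρ_m − ρ_c) = 0.7422 km × 3336/569 = 4.35 km.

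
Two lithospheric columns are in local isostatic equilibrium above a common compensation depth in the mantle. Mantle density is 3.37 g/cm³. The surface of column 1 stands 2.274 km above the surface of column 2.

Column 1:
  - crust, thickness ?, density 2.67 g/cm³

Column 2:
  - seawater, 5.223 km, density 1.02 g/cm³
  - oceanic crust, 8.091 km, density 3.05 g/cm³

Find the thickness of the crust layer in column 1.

Take the compensation level at the base of the deeper column (depth z_c below the surface of column 1) and equate Σ ρ_i t_i down to z_c; mantle fills any gap and the z_c terms cancel.
Column 1: x×2.67 + (z_c − 0 − x)×3.37
Column 2: 2.274×0 + 5.223×1.02 + 8.091×3.05 + (z_c − 2.274 − 13.314)×3.37
The z_c×3.37 term appears on both sides and cancels. Collect the known terms of each column as K = Σ(ρt)_known − 3.37 × (depth of known layers): K_1 = 0 − 3.37×0 = 0; K_2 = 30.00501 − 3.37×(2.274 + 13.314) = −22.52655.
Balance: K_1 − x×(3.37 − 2.67) = K_2, so x = (K_1 − K_2)/(3.37 − 2.67) = 22.5266/0.7 = 32.2 km.

32.2 km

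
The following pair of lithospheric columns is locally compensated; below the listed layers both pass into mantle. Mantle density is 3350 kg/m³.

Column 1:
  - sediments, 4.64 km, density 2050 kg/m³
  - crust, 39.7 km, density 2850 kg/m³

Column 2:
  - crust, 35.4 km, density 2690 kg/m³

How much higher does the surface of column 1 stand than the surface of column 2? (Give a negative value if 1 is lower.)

For any compensation level in the mantle, the mantle terms cancel and isostasy reduces to e = (Σt_1 − Σt_2) − (Σ(ρt)_1 − Σ(ρt)_2) / ρ_m.
Σt_1 = 44.34 km; Σt_2 = 35.4 km; Σ(ρt)_1 = 122657; Σ(ρt)_2 = 95226 (in km·kg/m³).
e = (44.34 − 35.4) − (122657 − 95226) / 3350 = 0.752 km.

0.752 km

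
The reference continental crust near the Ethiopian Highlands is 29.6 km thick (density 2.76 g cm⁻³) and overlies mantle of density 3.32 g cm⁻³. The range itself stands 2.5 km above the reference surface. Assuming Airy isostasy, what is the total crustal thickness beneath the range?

44.4 km

Root depth r = h ρ_c / (ρ_m − ρ_c) = 2.5 km × 2.76 / 0.56 = 12.32 km.
Total thickness = T + h + r = 29.6 km + 2.5 km + 12.32 km = 44.4 km.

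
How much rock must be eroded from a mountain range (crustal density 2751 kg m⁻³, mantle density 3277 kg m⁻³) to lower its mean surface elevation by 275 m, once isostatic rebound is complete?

Net drop Δ = e − u = e − e ρ_c/ρ_m = e (ρ_m − ρ_c)/ρ_m.
e = Δ ρ_m/(ρ_m − ρ_c) = 275 m × 3277/526 = 1710 m.

1710 m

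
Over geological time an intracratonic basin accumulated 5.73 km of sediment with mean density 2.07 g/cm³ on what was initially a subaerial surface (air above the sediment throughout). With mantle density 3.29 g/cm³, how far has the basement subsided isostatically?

3.61 km

Subaerial load: s = t ρ_sed / ρ_m = 5.73 km × 2.07/3.29 = 3.61 km.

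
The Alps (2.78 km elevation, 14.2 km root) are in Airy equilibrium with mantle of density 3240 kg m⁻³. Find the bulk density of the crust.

2710 kg m⁻³

ρ_c h = (ρ_m − ρ_c) r → ρ_c (h + r) = ρ_m r → ρ_c = ρ_m r / (h + r).
ρ_c = 3240 × 14.2 km / (2.78 km + 14.2 km) = 2710 kg m⁻³.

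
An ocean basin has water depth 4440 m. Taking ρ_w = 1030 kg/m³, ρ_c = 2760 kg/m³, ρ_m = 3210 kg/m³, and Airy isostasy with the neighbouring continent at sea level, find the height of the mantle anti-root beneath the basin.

Equating mass per unit area of the two columns: replacing crust with seawater at the top is compensated by replacing crust with mantle at the base: d (ρ_c − ρ_w) = a (ρ_m − ρ_c).
a = d (ρ_c − ρ_w)/(ρ_m − ρ_c) = 4440 m × 1730/450 = 17100 m.

17100 m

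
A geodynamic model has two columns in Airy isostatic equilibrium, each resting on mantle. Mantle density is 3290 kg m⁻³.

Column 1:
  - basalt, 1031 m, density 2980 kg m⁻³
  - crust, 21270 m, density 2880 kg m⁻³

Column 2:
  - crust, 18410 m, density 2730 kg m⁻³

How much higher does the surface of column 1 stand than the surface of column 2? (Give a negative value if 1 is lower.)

−386 m

For any compensation level in the mantle, the mantle terms cancel and isostasy reduces to e = (Σt_1 − Σt_2) − (Σ(ρt)_1 − Σ(ρt)_2) / ρ_m.
Σt_1 = 22301 m; Σt_2 = 18410 m; Σ(ρt)_1 = 64329980; Σ(ρt)_2 = 50259300 (in m·kg m⁻³).
e = (22301 − 18410) − (64329980 − 50259300) / 3290 = −386 m.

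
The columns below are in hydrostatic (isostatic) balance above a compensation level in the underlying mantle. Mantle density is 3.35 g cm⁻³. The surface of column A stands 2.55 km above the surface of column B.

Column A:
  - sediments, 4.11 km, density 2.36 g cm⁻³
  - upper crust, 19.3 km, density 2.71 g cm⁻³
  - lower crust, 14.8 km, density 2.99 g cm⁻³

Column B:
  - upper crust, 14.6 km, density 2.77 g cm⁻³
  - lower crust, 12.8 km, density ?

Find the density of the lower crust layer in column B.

Take the compensation level at the base of the deeper column (depth z_c below the surface of column A) and equate Σ ρ_i t_i down to z_c; mantle fills any gap and the z_c terms cancel.
Column A: 4.11×2.36 + 19.3×2.71 + 14.8×2.99 + (z_c − 38.21)×3.35
Column B: 2.55×0 + 14.6×2.77 + 12.8×ρ + (z_c − 2.55 − 27.4)×3.35
The z_c×3.35 term appears on both sides and cancels. Collect the known terms of each column as K = Σ(ρt)_known − 3.35 × (depth of known layers): K_A = 106.2546 − 3.35×38.21 = −21.7489; K_B = 40.442 − 3.35×(2.55 + 27.4) = −59.8905.
Balance: K_A = K_B + 12.8×ρ, so ρ = (K_A − K_B)/12.8 = 38.1416/12.8 = 2.98 g cm⁻³.

2.98 g cm⁻³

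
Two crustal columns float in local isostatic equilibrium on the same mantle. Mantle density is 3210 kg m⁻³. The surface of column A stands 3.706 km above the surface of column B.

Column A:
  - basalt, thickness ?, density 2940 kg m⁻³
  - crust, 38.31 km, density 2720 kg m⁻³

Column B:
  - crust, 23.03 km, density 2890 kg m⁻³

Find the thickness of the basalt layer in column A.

Take the compensation level at the base of the deeper column (depth z_c below the surface of column A) and equate Σ ρ_i t_i down to z_c; mantle fills any gap and the z_c terms cancel.
Column A: x×2940 + 38.31×2720 + (z_c − 38.31 − x)×3210
Column B: 3.706×0 + 23.03×2890 + (z_c − 3.706 − 23.03)×3210
The z_c×3210 term appears on both sides and cancels. Collect the known terms of each column as K = Σ(ρt)_known − 3210 × (depth of known layers): K_A = 104203.2 − 3210×38.31 = −18771.9; K_B = 66556.7 − 3210×(3.706 + 23.03) = −19265.86.
Balance: K_A − x×(3210 − 2940) = K_B, so x = (K_A − K_B)/(3210 − 2940) = 493.96/270 = 1.83 km.

1.83 km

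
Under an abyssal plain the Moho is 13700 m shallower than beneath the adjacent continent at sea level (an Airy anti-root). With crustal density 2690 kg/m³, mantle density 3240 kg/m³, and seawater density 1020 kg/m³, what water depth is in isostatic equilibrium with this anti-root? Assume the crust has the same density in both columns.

Replacing a thickness d of crust by seawater at the top must be balanced by replacing crust with mantle at the base: d (ρ_c − ρ_w) = a (ρ_m − ρ_c).
d = a (ρ_m − ρ_c)/(ρ_c − ρ_w) = 13700 m × 550/1670 = 4510 m.

4510 m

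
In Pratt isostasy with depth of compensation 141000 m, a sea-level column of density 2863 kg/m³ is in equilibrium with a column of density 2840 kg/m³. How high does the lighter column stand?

1140 m

ρ_ref D = ρ (D + h) → h = D (ρ_ref − ρ)/ρ.
h = 141000 m × (2863 − 2840)/2840 = 1140 m.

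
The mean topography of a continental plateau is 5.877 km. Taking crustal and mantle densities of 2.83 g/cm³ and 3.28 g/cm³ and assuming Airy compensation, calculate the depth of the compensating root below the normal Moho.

Isostatic balance requires: the weight of the topography is balanced by the buoyancy of the root, ρ_c h = (ρ_m − ρ_c) r.
r = h · ρ_c / (ρ_m − ρ_c) = 5.877 km × 2.83 / (3.28 − 2.83) = 37 km.

37 km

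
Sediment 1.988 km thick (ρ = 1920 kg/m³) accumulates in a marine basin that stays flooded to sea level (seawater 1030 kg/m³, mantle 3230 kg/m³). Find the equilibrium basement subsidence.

0.804 km

Submarine loading: the sediment displaces seawater, and the subsidence is in turn flooded, so s (ρ_m − ρ_w) = t (ρ_sed − ρ_w).
s = 1.988 km × (1920 − 1030) / (3230 − 1030) = 0.804 km.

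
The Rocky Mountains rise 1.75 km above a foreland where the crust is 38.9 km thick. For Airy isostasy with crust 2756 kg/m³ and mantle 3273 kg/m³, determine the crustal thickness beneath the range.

Root depth r = h ρ_c / (ρ_m − ρ_c) = 1.75 km × 2756 / 517 = 9.329 km.
Total thickness = T + h + r = 38.9 km + 1.75 km + 9.329 km = 50 km.

50 km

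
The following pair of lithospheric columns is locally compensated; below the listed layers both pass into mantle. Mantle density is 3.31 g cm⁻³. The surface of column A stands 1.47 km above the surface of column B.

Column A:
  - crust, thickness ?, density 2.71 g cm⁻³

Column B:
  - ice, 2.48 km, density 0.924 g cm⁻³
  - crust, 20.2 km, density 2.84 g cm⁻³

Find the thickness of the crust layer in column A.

Take the compensation level at the base of the deeper column (depth z_c below the surface of column A) and equate Σ ρ_i t_i down to z_c; mantle fills any gap and the z_c terms cancel.
Column A: x×2.71 + (z_c − 0 − x)×3.31
Column B: 1.47×0 + 2.48×0.924 + 20.2×2.84 + (z_c − 1.47 − 22.68)×3.31
The z_c×3.31 term appears on both sides and cancels. Collect the known terms of each column as K = Σ(ρt)_known − 3.31 × (depth of known layers): K_A = 0 − 3.31×0 = 0; K_B = 59.65952 − 3.31×(1.47 + 22.68) = −20.27698.
Balance: K_A − x×(3.31 − 2.71) = K_B, so x = (K_A − K_B)/(3.31 − 2.71) = 20.277/0.6 = 33.8 km.

33.8 km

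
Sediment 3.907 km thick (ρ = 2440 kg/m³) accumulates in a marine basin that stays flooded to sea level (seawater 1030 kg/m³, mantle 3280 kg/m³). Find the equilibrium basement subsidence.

Submarine loading: the sediment displaces seawater, and the subsidence is in turn flooded, so s (ρ_m − ρ_w) = t (ρ_sed − ρ_w).
s = 3.907 km × (2440 − 1030) / (3280 − 1030) = 2.45 km.

2.45 km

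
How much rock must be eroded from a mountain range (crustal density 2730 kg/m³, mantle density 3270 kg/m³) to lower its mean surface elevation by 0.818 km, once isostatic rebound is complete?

Net drop Δ = e − u = e − e ρ_c/ρ_m = e (ρ_m − ρ_c)/ρ_m.
e = Δ ρ_m/(ρ_m − ρ_c) = 0.818 km × 3270/540 = 4.95 km.

4.95 km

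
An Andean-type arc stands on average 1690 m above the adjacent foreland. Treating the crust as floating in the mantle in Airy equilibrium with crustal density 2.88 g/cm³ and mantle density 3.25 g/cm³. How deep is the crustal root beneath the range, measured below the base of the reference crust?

Isostatic balance requires: the weight of the topography is balanced by the buoyancy of the root, ρ_c h = (ρ_m − ρ_c) r.
r = h · ρ_c / (ρ_m − ρ_c) = 1690 m × 2.88 / (3.25 − 2.88) = 13200 m.

13200 m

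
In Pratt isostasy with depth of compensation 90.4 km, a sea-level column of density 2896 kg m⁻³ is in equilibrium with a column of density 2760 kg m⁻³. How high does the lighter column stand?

4.45 km

ρ_ref D = ρ (D + h) → h = D (ρ_ref − ρ)/ρ.
h = 90.4 km × (2896 − 2760)/2760 = 4.45 km.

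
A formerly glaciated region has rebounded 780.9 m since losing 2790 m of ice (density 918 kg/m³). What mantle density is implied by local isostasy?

3280 kg/m³

ρ_m = ρ_ice t / u = 918 × 2790 m/780.9 m = 3280 kg/m³.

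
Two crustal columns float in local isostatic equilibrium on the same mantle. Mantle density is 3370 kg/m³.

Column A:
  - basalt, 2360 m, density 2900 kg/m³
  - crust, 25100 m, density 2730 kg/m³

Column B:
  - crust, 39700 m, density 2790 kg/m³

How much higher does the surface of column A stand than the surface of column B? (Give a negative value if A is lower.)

For any compensation level in the mantle, the mantle terms cancel and isostasy reduces to e = (Σt_A − Σt_B) − (Σ(ρt)_A − Σ(ρt)_B) / ρ_m.
Σt_A = 27460 m; Σt_B = 39700 m; Σ(ρt)_A = 75367000; Σ(ρt)_B = 110763000 (in m·kg/m³).
e = (27460 − 39700) − (75367000 − 110763000) / 3370 = −1740 m.

−1740 m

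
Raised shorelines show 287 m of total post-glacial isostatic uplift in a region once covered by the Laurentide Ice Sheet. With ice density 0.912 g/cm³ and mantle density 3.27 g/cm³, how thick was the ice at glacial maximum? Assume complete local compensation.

1030 m

u = t ρ_ice/ρ_m → t = u ρ_m/ρ_ice = 287 m × 3.27/0.912 = 1030 m.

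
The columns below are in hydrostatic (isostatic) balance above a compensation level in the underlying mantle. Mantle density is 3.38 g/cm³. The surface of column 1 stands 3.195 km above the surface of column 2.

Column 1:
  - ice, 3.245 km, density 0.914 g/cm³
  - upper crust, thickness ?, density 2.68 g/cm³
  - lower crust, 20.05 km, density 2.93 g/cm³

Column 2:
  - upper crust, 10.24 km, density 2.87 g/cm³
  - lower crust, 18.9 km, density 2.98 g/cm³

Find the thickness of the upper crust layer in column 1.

Take the compensation level at the base of the deeper column (depth z_c below the surface of column 1) and equate Σ ρ_i t_i down to z_c; mantle fills any gap and the z_c terms cancel.
Column 1: 3.245×0.914 + x×2.68 + 20.05×2.93 + (z_c − 23.295 − x)×3.38
Column 2: 3.195×0 + 10.24×2.87 + 18.9×2.98 + (z_c − 3.195 − 29.14)×3.38
The z_c×3.38 term appears on both sides and cancels. Collect the known terms of each column as K = Σ(ρt)_known − 3.38 × (depth of known layers): K_1 = 61.71243 − 3.38×23.295 = −17.02467; K_2 = 85.7108 − 3.38×(3.195 + 29.14) = −23.5815.
Balance: K_1 − x×(3.38 − 2.68) = K_2, so x = (K_1 − K_2)/(3.38 − 2.68) = 6.55683/0.7 = 9.37 km.

9.37 km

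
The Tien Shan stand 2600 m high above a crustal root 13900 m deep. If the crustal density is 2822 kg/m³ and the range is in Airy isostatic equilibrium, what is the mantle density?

Airy balance: ρ_c h = (ρ_m − ρ_c) r → ρ_m = ρ_c (1 + h/r).
ρ_m = 2822 × (1 + 2600 m/13900 m) = 3350 kg/m³.

3350 kg/m³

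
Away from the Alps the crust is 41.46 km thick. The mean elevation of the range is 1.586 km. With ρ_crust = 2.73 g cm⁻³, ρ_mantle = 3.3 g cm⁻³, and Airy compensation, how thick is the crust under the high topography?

50.6 km

Root depth r = h ρ_c / (ρ_m − ρ_c) = 1.586 km × 2.73 / 0.57 = 7.596 km.
Total thickness = T + h + r = 41.46 km + 1.586 km + 7.596 km = 50.6 km.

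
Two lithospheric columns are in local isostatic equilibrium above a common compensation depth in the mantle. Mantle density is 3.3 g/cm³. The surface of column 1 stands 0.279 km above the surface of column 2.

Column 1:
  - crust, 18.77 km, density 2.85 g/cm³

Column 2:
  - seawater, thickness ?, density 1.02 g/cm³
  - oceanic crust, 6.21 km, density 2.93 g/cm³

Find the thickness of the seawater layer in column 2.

2.29 km

Take the compensation level at the base of the deeper column (depth z_c below the surface of column 1) and equate Σ ρ_i t_i down to z_c; mantle fills any gap and the z_c terms cancel.
Column 1: 18.77×2.85 + (z_c − 18.77)×3.3
Column 2: 0.279×0 + x×1.02 + 6.21×2.93 + (z_c − 0.279 − 6.21 − x)×3.3
The z_c×3.3 term appears on both sides and cancels. Collect the known terms of each column as K = Σ(ρt)_known − 3.3 × (depth of known layers): K_1 = 53.4945 − 3.3×18.77 = −8.4465; K_2 = 18.1953 − 3.3×(0.279 + 6.21) = −3.2184.
Balance: K_1 = K_2 − x×(3.3 − 1.02), so x = (K_2 − K_1)/(3.3 − 1.02) = 5.2281/2.28 = 2.29 km.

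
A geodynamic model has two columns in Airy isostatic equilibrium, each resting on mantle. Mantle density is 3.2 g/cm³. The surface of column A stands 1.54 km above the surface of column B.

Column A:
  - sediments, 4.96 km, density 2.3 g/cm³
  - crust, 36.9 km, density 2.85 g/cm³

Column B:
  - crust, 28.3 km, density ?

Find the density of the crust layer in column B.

Take the compensation level at the base of the deeper column (depth z_c below the surface of column A) and equate Σ ρ_i t_i down to z_c; mantle fills any gap and the z_c terms cancel.
Column A: 4.96×2.3 + 36.9×2.85 + (z_c − 41.86)×3.2
Column B: 1.54×0 + 28.3×ρ + (z_c − 1.54 − 28.3)×3.2
The z_c×3.2 term appears on both sides and cancels. Collect the known terms of each column as K = Σ(ρt)_known − 3.2 × (depth of known layers): K_A = 116.573 − 3.2×41.86 = −17.379; K_B = 0 − 3.2×(1.54 + 28.3) = −95.488.
Balance: K_A = K_B + 28.3×ρ, so ρ = (K_A − K_B)/28.3 = 78.109/28.3 = 2.76 g/cm³.

2.76 g/cm³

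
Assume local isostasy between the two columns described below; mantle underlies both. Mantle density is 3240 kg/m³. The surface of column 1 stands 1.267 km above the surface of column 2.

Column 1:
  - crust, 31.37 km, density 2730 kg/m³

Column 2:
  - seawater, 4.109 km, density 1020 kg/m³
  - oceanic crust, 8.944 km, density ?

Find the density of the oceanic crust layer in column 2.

2930 kg/m³

Take the compensation level at the base of the deeper column (depth z_c below the surface of column 1) and equate Σ ρ_i t_i down to z_c; mantle fills any gap and the z_c terms cancel.
Column 1: 31.37×2730 + (z_c − 31.37)×3240
Column 2: 1.267×0 + 4.109×1020 + 8.944×ρ + (z_c − 1.267 − 13.053)×3240
The z_c×3240 term appears on both sides and cancels. Collect the known terms of each column as K = Σ(ρt)_known − 3240 × (depth of known layers): K_1 = 85640.1 − 3240×31.37 = −15998.7; K_2 = 4191.18 − 3240×(1.267 + 13.053) = −42205.62.
Balance: K_1 = K_2 + 8.944×ρ, so ρ = (K_1 − K_2)/8.944 = 26206.9/8.944 = 2930 kg/m³.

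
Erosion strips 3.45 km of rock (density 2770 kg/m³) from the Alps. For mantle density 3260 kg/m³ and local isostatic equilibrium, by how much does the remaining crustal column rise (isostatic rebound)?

2.93 km

Unloading: uplift u = e ρ_c/ρ_m = 3.45 km × 2770/3260 = 2.93 km.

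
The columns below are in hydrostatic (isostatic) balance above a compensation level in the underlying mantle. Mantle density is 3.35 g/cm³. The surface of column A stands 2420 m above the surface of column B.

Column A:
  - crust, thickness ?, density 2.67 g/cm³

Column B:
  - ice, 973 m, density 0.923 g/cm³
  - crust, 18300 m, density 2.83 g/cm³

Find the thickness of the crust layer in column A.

Take the compensation level at the base of the deeper column (depth z_c below the surface of column A) and equate Σ ρ_i t_i down to z_c; mantle fills any gap and the z_c terms cancel.
Column A: x×2.67 + (z_c − 0 − x)×3.35
Column B: 2420×0 + 973×0.923 + 18300×2.83 + (z_c − 2420 − 19273)×3.35
The z_c×3.35 term appears on both sides and cancels. Collect the known terms of each column as K = Σ(ρt)_known − 3.35 × (depth of known layers): K_A = 0 − 3.35×0 = 0; K_B = 52687.079 − 3.35×(2420 + 19273) = −19984.471.
Balance: K_A − x×(3.35 − 2.67) = K_B, so x = (K_A − K_B)/(3.35 − 2.67) = 19984.5/0.68 = 29400 m.

29400 m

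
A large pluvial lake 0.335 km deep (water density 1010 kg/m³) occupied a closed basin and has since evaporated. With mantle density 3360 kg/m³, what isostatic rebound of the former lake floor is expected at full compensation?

0.101 km

u = d ρ_w/ρ_m = 0.335 km × 1010/3360 = 0.101 km.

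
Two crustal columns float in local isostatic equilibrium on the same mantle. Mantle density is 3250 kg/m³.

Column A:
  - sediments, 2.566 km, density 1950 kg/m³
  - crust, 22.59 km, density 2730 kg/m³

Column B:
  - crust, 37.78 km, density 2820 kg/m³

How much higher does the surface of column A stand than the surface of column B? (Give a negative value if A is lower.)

For any compensation level in the mantle, the mantle terms cancel and isostasy reduces to e = (Σt_A − Σt_B) − (Σ(ρt)_A − Σ(ρt)_B) / ρ_m.
Σt_A = 25.156 km; Σt_B = 37.78 km; Σ(ρt)_A = 66674.4; Σ(ρt)_B = 106539.6 (in km·kg/m³).
e = (25.156 − 37.78) − (66674.4 − 106539.6) / 3250 = −0.358 km.

−0.358 km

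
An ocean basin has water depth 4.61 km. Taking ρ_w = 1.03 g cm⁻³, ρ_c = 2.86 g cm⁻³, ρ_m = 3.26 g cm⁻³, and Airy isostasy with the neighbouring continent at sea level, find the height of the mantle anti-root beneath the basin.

In Airy isostatic equilibrium: replacing crust with seawater at the top is compensated by replacing crust with mantle at the base: d (ρ_c − ρ_w) = a (ρ_m − ρ_c).
a = d (ρ_c − ρ_w)/(ρ_m − ρ_c) = 4.61 km × 1.83/0.4 = 21.1 km.

21.1 km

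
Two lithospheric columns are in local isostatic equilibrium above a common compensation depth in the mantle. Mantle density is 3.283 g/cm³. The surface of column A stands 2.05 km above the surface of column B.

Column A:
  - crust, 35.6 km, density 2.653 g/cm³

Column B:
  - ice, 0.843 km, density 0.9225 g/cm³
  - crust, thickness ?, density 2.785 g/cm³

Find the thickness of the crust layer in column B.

Take the compensation level at the base of the deeper column (depth z_c below the surface of column A) and equate Σ ρ_i t_i down to z_c; mantle fills any gap and the z_c terms cancel.
Column A: 35.6×2.653 + (z_c − 35.6)×3.283
Column B: 2.05×0 + 0.843×0.9225 + x×2.785 + (z_c − 2.05 − 0.843 − x)×3.283
The z_c×3.283 term appears on both sides and cancels. Collect the known terms of each column as K = Σ(ρt)_known − 3.283 × (depth of known layers): K_A = 94.4468 − 3.283×35.6 = −22.428; K_B = 0.7776675 − 3.283×(2.05 + 0.843) = −8.7200515.
Balance: K_A = K_B − x×(3.283 − 2.785), so x = (K_B − K_A)/(3.283 − 2.785) = 13.7079/0.498 = 27.5 km.

27.5 km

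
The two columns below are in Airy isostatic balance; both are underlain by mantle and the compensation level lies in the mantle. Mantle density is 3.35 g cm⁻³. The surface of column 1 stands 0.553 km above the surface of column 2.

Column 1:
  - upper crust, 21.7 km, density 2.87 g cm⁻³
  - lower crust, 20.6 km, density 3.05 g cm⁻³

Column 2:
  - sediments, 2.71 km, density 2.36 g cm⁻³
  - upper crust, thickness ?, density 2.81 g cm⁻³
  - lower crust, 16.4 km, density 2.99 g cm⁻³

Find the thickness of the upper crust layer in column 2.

11.4 km

Take the compensation level at the base of the deeper column (depth z_c below the surface of column 1) and equate Σ ρ_i t_i down to z_c; mantle fills any gap and the z_c terms cancel.
Column 1: 21.7×2.87 + 20.6×3.05 + (z_c − 42.3)×3.35
Column 2: 0.553×0 + 2.71×2.36 + x×2.81 + 16.4×2.99 + (z_c − 0.553 − 19.11 − x)×3.35
The z_c×3.35 term appears on both sides and cancels. Collect the known terms of each column as K = Σ(ρt)_known − 3.35 × (depth of known layers): K_1 = 125.109 − 3.35×42.3 = −16.596; K_2 = 55.4316 − 3.35×(0.553 + 19.11) = −10.43945.
Balance: K_1 = K_2 − x×(3.35 − 2.81), so x = (K_2 − K_1)/(3.35 − 2.81) = 6.15655/0.54 = 11.4 km.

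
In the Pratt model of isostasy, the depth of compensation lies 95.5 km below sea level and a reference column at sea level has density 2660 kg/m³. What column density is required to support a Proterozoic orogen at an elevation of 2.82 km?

2580 kg/m³

Pratt balance: ρ_ref D = ρ (D + h).
ρ = ρ_ref D/(D + h) = 2660 × 95.5 km/(95.5 km + 2.82 km) = 2580 kg/m³.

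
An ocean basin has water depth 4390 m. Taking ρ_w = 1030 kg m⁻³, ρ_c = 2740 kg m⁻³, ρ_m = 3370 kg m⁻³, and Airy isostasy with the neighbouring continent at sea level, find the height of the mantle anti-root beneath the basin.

For local isostatic compensation: replacing crust with seawater at the top is compensated by replacing crust with mantle at the base: d (ρ_c − ρ_w) = a (ρ_m − ρ_c).
a = d (ρ_c − ρ_w)/(ρ_m − ρ_c) = 4390 m × 1710/630 = 11900 m.

11900 m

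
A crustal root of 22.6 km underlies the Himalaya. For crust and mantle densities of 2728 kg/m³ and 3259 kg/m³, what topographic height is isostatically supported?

4.4 km

In Airy isostatic equilibrium: ρ_c h = (ρ_m − ρ_c) r.
h = r (ρ_m − ρ_c) / ρ_c = 22.6 km × (3259 − 2728) / 2728 = 4.4 km.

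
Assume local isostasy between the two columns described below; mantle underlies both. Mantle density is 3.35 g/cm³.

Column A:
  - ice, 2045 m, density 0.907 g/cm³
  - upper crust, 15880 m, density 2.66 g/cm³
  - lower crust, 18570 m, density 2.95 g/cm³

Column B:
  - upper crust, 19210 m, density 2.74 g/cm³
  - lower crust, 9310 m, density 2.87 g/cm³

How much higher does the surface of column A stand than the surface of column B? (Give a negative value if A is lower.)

2150 m

For any compensation level in the mantle, the mantle terms cancel and isostasy reduces to e = (Σt_A − Σt_B) − (Σ(ρt)_A − Σ(ρt)_B) / ρ_m.
Σt_A = 36495 m; Σt_B = 28520 m; Σ(ρt)_A = 98877.115; Σ(ρt)_B = 79355.1 (in m·g/cm³).
e = (36495 − 28520) − (98877.115 − 79355.1) / 3.35 = 2150 m.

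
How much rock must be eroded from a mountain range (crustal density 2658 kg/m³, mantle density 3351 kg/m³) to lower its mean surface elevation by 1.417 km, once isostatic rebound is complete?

Net drop Δ = e − u = e − e ρ_c/ρ_m = e (ρ_m − ρ_c)/ρ_m.
e = Δ ρ_m/(ρ_m − ρ_c) = 1.417 km × 3351/693 = 6.85 km.

6.85 km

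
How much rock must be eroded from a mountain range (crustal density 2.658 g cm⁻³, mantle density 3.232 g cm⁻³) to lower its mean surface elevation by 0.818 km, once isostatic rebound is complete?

Net drop Δ = e − u = e − e ρ_c/ρ_m = e (ρ_m − ρ_c)/ρ_m.
e = Δ ρ_m/(ρ_m − ρ_c) = 0.818 km × 3.232/0.574 = 4.61 km.

4.61 km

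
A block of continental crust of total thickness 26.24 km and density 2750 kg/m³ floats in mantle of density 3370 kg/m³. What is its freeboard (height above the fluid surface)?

Floating equilibrium: submerged depth d = t ρ_obj/ρ_fluid = 26.24 km × 2750/3370 = 21.41 km.
Freeboard = t − d = 26.24 km − 21.41 km = 4.83 km.

4.83 km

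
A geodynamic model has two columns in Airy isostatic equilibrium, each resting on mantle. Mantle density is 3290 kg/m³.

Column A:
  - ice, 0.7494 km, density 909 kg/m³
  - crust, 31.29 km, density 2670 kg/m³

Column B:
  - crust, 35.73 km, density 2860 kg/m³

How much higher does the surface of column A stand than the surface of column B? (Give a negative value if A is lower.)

For any compensation level in the mantle, the mantle terms cancel and isostasy reduces to e = (Σt_A − Σt_B) − (Σ(ρt)_A − Σ(ρt)_B) / ρ_m.
Σt_A = 32.0394 km; Σt_B = 35.73 km; Σ(ρt)_A = 84225.5046; Σ(ρt)_B = 102187.8 (in km·kg/m³).
e = (32.0394 − 35.73) − (84225.5046 − 102187.8) / 3290 = 1.77 km.

1.77 km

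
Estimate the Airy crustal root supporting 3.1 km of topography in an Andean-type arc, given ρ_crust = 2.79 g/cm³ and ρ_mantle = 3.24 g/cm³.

In Airy isostatic equilibrium: the weight of the topography is balanced by the buoyancy of the root, ρ_c h = (ρ_m − ρ_c) r.
r = h · ρ_c / (ρ_m − ρ_c) = 3.1 km × 2.79 / (3.24 − 2.79) = 19.2 km.

19.2 km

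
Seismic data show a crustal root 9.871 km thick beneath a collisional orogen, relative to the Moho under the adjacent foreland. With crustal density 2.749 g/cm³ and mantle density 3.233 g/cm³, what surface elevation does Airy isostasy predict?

By Archimedes' principle applied to the lithosphere: ρ_c h = (ρ_m − ρ_c) r.
h = r (ρ_m − ρ_c) / ρ_c = 9.871 km × (3.233 − 2.749) / 2.749 = 1.74 km.

1.74 km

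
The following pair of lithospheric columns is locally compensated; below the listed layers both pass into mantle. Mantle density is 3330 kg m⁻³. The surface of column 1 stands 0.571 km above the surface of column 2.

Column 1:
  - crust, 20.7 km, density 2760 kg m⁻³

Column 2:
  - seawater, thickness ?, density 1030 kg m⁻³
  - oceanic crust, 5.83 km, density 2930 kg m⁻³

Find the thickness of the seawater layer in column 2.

3.29 km

Take the compensation level at the base of the deeper column (depth z_c below the surface of column 1) and equate Σ ρ_i t_i down to z_c; mantle fills any gap and the z_c terms cancel.
Column 1: 20.7×2760 + (z_c − 20.7)×3330
Column 2: 0.571×0 + x×1030 + 5.83×2930 + (z_c − 0.571 − 5.83 − x)×3330
The z_c×3330 term appears on both sides and cancels. Collect the known terms of each column as K = Σ(ρt)_known − 3330 × (depth of known layers): K_1 = 57132 − 3330×20.7 = −11799; K_2 = 17081.9 − 3330×(0.571 + 5.83) = −4233.43.
Balance: K_1 = K_2 − x×(3330 − 1030), so x = (K_2 − K_1)/(3330 − 1030) = 7565.57/2300 = 3.29 km.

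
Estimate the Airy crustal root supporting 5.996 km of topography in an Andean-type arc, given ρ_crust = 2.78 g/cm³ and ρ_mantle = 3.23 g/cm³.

37 km

Isostatic balance requires: the weight of the topography is balanced by the buoyancy of the root, ρ_c h = (ρ_m − ρ_c) r.
r = h · ρ_c / (ρ_m − ρ_c) = 5.996 km × 2.78 / (3.23 − 2.78) = 37 km.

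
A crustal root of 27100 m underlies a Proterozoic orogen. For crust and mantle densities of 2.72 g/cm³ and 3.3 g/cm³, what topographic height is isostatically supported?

5780 m

By Archimedes' principle applied to the lithosphere: ρ_c h = (ρ_m − ρ_c) r.
h = r (ρ_m − ρ_c) / ρ_c = 27100 m × (3.3 − 2.72) / 2.72 = 5780 m.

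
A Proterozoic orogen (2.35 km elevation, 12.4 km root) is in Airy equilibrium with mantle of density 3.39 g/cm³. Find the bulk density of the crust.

2.85 g/cm³

ρ_c h = (ρ_m − ρ_c) r → ρ_c (h + r) = ρ_m r → ρ_c = ρ_m r / (h + r).
ρ_c = 3.39 × 12.4 km / (2.35 km + 12.4 km) = 2.85 g/cm³.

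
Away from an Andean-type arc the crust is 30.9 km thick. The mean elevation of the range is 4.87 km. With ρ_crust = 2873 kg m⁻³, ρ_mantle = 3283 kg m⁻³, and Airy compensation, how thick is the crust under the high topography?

69.9 km

Root depth r = h ρ_c / (ρ_m − ρ_c) = 4.87 km × 2873 / 410 = 34.13 km.
Total thickness = T + h + r = 30.9 km + 4.87 km + 34.13 km = 69.9 km.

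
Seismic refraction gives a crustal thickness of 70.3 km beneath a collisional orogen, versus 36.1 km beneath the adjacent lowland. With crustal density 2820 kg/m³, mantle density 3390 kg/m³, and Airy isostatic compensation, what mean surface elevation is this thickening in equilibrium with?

Excess crust Δ = 70.3 km − 36.1 km = 34.2 km, split between elevation h and root r with h + r = Δ.
Airy balance ρ_c h = (ρ_m − ρ_c) r gives r = h ρ_c/(ρ_m − ρ_c), so h (1 + ρ_c/(ρ_m − ρ_c)) = Δ, i.e. h = Δ (ρ_m − ρ_c)/ρ_m.
h = 34.2 km × 570/3390 = 5.75 km.

5.75 km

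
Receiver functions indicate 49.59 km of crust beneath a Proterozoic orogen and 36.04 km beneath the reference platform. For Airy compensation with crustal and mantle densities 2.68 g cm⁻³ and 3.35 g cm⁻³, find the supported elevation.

2.71 km

Excess crust Δ = 49.59 km − 36.04 km = 13.55 km, split between elevation h and root r with h + r = Δ.
Airy balance ρ_c h = (ρ_m − ρ_c) r gives r = h ρ_c/(ρ_m − ρ_c), so h (1 + ρ_c/(ρ_m − ρ_c)) = Δ, i.e. h = Δ (ρ_m − ρ_c)/ρ_m.
h = 13.55 km × 0.67/3.35 = 2.71 km.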